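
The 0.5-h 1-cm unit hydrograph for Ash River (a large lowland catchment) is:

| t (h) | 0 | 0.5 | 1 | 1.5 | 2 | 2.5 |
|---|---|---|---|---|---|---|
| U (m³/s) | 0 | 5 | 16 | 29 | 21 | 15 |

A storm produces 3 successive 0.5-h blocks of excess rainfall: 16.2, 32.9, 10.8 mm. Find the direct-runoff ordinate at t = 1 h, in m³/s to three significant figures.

Q ≈ 42.4 m³/s

By discrete convolution, Q_j = Σ (P_i / 10 mm) · U_{j−i}.
At t = 1 h (j=2): Q = (16.2/10)·16 + (32.9/10)·5 + (10.8/10)·0 = 42.4 m³/s.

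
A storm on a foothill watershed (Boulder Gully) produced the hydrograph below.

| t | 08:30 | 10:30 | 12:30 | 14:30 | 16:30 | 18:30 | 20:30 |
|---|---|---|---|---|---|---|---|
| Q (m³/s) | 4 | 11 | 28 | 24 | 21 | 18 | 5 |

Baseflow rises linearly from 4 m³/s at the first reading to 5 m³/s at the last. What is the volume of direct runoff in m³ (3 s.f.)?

V ≈ 5.72 × 10^5 m³

Direct-runoff ordinates (Q − Q_b): 0.00, 6.83, 23.67, 19.50, 16.33, 13.17, 0.00 m³/s.
ΣQ_DR = 79.50 m³/s.
With Δt = 2 h = 7200 s, V = ΣQ_DR · Δt = 79.50 × 7200 = 5.72 × 10^5 m³.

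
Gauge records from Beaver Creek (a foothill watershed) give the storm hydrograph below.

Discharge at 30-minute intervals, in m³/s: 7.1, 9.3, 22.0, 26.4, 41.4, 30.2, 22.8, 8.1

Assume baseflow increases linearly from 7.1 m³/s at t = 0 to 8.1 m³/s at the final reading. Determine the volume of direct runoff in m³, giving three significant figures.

Direct-runoff ordinates (Q − Q_b): 0.00, 2.06, 14.61, 18.87, 33.73, 22.39, 14.84, 0.00 m³/s.
ΣQ_DR = 106.5 m³/s.
With Δt = 0.5 h = 1800 s, V = ΣQ_DR · Δt = 106.5 × 1800 = 1.92 × 10^5 m³.

V ≈ 1.92 × 10^5 m³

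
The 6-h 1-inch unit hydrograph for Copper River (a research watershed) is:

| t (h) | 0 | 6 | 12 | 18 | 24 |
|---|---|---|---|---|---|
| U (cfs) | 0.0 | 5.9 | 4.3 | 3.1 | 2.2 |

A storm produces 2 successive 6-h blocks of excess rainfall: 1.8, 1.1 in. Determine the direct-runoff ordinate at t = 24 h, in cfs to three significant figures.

Q ≈ 7.37 cfs

By discrete convolution, Q_j = Σ (P_i / 1 in) · U_{j−i}.
At t = 24 h (j=4): Q = (1.8/1)·2.2 + (1.1/1)·3.1 = 7.37 cfs.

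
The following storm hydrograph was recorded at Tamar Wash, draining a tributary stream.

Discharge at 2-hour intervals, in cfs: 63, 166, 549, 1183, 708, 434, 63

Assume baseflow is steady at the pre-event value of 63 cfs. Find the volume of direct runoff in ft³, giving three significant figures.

Direct-runoff ordinates (Q − Q_b): 0.0, 103.0, 486.0, 1120.0, 645.0, 371.0, 0.0 cfs.
ΣQ_DR = 2725 cfs.
With Δt = 2 h = 7200 s, V = ΣQ_DR · Δt = 2725 × 7200 = 1.96 × 10^7 ft³.

V ≈ 1.96 × 10^7 ft³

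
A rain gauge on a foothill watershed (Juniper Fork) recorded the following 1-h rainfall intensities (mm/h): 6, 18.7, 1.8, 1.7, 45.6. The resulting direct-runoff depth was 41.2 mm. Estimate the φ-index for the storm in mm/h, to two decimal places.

Only the 2 blocks with intensity above φ contribute runoff: 18.7, 45.6 mm/h.
Σ(I−φ)·Δt = d  ⇒  (18.7+45.6 − 2φ)·1 = 41.2
φ = (64.30 − 41.2/1) / 2 = 11.55 mm/h.

φ ≈ 11.55 mm/h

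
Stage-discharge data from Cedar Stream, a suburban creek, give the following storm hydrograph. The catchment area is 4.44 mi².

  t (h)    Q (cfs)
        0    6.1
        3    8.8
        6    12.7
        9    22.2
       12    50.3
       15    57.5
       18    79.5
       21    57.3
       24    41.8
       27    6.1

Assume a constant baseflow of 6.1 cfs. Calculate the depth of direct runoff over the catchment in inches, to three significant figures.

d ≈ 0.295 in

Direct runoff: 0.0, 2.7, 6.6, 16.1, 44.2, 51.4, 73.4, 51.2, 35.7, 0.0 cfs; ΣQ_DR = 281.3 cfs.
V = ΣQ_DR · Δt = 281.3 × 10800 s = 3.038 × 10^6 ft³.
Over A = 4.44 mi², depth = V / A = 0.295 in.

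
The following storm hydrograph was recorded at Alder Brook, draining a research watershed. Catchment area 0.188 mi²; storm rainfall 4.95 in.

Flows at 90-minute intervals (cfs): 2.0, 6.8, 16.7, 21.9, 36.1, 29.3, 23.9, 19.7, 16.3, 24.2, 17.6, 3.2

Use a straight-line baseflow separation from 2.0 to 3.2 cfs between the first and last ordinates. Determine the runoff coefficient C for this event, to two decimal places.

ΣQ_DR = 186.5 cfs; V = ΣQ_DR·Δt = 1.007 × 10^6 ft³.
Runoff depth d = V / A = 2.306 in.
C = d / P = 2.306 / 4.95 = 0.47.

C ≈ 0.47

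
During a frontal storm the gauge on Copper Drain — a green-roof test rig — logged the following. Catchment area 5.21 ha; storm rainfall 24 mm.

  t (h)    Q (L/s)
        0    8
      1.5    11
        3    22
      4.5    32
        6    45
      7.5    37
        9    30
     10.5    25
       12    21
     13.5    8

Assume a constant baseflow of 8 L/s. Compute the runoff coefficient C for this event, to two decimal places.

ΣQ_DR = 159.0 L/s; V = ΣQ_DR·Δt = 8.586 × 10^5 L.
Runoff depth d = V / A = 16.48 mm.
C = d / P = 16.48 / 24 = 0.69.

C ≈ 0.69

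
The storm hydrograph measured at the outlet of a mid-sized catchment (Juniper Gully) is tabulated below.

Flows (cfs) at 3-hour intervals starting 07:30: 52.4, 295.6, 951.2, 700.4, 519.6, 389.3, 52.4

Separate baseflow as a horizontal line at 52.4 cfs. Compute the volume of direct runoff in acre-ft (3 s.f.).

Direct-runoff ordinates (Q − Q_b): 0.0, 243.2, 898.8, 648.0, 467.2, 336.9, 0.0 cfs.
ΣQ_DR = 2594 cfs.
With Δt = 3 h = 10800 s, V = ΣQ_DR · Δt = 2594 × 10800 = 2.80 × 10^7 ft³ = 643 acre-ft.

V ≈ 643 acre-ft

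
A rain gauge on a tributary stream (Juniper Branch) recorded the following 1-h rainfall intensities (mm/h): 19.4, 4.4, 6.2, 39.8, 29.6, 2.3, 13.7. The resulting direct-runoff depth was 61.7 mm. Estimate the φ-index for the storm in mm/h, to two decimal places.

Only the 4 blocks with intensity above φ contribute runoff: 19.4, 39.8, 29.6, 13.7 mm/h.
Σ(I−φ)·Δt = d  ⇒  (19.4+39.8+29.6+13.7 − 4φ)·1 = 61.7
φ = (102.5 − 61.7/1) / 4 = 10.20 mm/h.

φ ≈ 10.20 mm/h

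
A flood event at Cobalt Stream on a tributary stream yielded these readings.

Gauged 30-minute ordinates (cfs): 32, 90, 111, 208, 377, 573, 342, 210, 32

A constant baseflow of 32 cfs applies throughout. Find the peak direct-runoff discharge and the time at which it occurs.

Subtracting baseflow gives direct-runoff ordinates: 0.0, 58.0, 79.0, 176.0, 345.0, 541.0, 310.0, 178.0, 0.0 cfs.
The maximum is 541.0 cfs, occurring at the reading for t = 2.5 h.

Q_p = 541.0 cfs at t = 2.5 h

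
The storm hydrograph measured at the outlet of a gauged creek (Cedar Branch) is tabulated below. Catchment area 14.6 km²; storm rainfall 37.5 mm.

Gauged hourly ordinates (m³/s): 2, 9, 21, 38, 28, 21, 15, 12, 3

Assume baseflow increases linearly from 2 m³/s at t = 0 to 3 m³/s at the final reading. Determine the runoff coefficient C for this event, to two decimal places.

C ≈ 0.83

ΣQ_DR = 126.5 m³/s; V = ΣQ_DR·Δt = 4.554 × 10^5 m³.
Runoff depth d = V / A = 31.19 mm.
C = d / P = 31.19 / 37.5 = 0.83.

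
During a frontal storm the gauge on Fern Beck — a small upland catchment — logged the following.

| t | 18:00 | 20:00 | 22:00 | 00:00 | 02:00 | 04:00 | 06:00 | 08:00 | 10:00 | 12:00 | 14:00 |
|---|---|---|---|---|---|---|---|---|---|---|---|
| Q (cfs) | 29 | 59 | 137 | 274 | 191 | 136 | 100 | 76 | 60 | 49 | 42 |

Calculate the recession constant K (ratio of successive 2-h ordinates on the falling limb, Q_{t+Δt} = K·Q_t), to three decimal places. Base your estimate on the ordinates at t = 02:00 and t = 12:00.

Using the recession-limb readings at t = 02:00 and t = 12:00: Q falls from 191 to 49 cfs over 5 intervals.
K = (Q₂/Q₁)^(1/5) = (49/191)^(1/5) = 0.762.

K ≈ 0.762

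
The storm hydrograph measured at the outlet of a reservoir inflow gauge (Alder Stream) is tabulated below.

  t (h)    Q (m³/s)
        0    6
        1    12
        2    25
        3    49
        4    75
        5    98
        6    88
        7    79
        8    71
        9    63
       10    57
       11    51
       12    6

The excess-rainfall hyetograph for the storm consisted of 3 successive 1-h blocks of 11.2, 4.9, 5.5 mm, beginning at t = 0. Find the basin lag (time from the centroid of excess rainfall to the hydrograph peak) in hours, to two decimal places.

Centroid of excess rainfall: t_c = Σ P_i·t̄_i / ΣP_i = 1.2361 h (block centres at 0.5, 1.5, 2.5 h).
Hydrograph peak occurs at t = 5 h, so basin lag t_L = 5 − 1.2361 = 3.76 h.

t_L ≈ 3.76 h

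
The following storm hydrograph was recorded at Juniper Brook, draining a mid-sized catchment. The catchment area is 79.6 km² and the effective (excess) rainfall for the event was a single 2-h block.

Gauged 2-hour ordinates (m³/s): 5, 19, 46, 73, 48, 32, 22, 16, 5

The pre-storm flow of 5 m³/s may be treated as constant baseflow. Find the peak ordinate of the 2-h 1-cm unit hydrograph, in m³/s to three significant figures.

U_p ≈ 34.0 m³/s

Direct runoff: 0.0, 14.0, 41.0, 68.0, 43.0, 27.0, 17.0, 11.0, 0.0 m³/s; ΣQ_DR = 221.0 m³/s, peak = 68.0 m³/s.
Runoff depth d = ΣQ_DR·Δt / A = 221.0 × 7200 / (79.6 km²) = 19.99 mm.
The 1-cm UH is the DRH scaled by (10 mm)/d, so U_p = 68.0 × 10/19.99 = 34.0 m³/s.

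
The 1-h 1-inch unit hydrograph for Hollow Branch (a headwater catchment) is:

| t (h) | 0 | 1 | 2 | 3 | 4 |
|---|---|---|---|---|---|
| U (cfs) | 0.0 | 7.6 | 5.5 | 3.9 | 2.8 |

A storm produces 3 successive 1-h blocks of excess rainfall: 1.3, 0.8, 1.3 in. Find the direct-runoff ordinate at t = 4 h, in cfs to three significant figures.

By discrete convolution, Q_j = Σ (P_i / 1 in) · U_{j−i}.
At t = 4 h (j=4): Q = (1.3/1)·2.8 + (0.8/1)·3.9 + (1.3/1)·5.5 = 13.9 cfs.

Q ≈ 13.9 cfs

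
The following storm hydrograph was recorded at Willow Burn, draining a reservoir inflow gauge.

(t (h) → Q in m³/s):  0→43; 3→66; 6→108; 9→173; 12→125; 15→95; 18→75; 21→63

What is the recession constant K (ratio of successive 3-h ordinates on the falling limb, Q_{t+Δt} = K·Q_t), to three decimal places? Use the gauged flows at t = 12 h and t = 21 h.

Using the recession-limb readings at t = 12 h and t = 21 h: Q falls from 125 to 63 m³/s over 3 intervals.
K = (Q₂/Q₁)^(1/3) = (63/125)^(1/3) = 0.796.

K ≈ 0.796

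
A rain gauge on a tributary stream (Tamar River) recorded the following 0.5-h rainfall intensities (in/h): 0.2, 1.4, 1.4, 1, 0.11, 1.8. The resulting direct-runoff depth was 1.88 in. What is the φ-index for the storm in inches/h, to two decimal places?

Only the 4 blocks with intensity above φ contribute runoff: 1.4, 1.4, 1, 1.8 in/h.
Σ(I−φ)·Δt = d  ⇒  (1.4+1.4+1+1.8 − 4φ)·0.5 = 1.88
φ = (5.600 − 1.88/0.5) / 4 = 0.46 in/h.

φ ≈ 0.46 in/h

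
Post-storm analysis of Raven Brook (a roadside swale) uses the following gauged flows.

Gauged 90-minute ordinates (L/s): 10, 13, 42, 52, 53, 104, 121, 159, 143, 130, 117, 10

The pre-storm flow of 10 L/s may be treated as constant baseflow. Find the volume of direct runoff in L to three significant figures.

V ≈ 4.50 × 10^6 L

Direct-runoff ordinates (Q − Q_b): 0.0, 3.0, 32.0, 42.0, 43.0, 94.0, 111.0, 149.0, 133.0, 120.0, 107.0, 0.0 L/s.
ΣQ_DR = 834.0 L/s.
With Δt = 1.5 h = 5400 s, V = ΣQ_DR · Δt = 834.0 × 5400 = 4.50 × 10^6 L.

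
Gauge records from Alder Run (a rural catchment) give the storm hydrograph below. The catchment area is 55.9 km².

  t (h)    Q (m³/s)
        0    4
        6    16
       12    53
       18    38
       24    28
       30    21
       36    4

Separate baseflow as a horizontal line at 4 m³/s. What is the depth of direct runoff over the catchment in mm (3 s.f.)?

Direct runoff: 0.0, 12.0, 49.0, 34.0, 24.0, 17.0, 0.0 m³/s; ΣQ_DR = 136.0 m³/s.
V = ΣQ_DR · Δt = 136.0 × 21600 s = 2.938 × 10^6 m³.
Over A = 55.9 km², depth = V / A = 52.6 mm.

d ≈ 52.6 mm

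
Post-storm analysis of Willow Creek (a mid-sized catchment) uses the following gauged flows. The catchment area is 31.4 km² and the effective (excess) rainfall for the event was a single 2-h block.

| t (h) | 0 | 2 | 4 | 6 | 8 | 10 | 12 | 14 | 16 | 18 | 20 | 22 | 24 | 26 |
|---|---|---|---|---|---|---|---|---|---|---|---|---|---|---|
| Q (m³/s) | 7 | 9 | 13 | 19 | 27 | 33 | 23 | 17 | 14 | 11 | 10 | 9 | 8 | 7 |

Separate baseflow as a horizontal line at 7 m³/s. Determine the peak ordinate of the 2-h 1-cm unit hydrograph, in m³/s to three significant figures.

Direct runoff: 0.0, 2.0, 6.0, 12.0, 20.0, 26.0, 16.0, 10.0, 7.0, 4.0, 3.0, 2.0, 1.0, 0.0 m³/s; ΣQ_DR = 109.0 m³/s, peak = 26.0 m³/s.
Runoff depth d = ΣQ_DR·Δt / A = 109.0 × 7200 / (31.4 km²) = 24.99 mm.
The 1-cm UH is the DRH scaled by (10 mm)/d, so U_p = 26.0 × 10/24.99 = 10.4 m³/s.

U_p ≈ 10.4 m³/s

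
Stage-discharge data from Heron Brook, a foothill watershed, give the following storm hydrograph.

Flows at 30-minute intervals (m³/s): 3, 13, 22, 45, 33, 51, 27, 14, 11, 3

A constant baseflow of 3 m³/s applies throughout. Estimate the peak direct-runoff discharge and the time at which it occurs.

Subtracting baseflow gives direct-runoff ordinates: 0.0, 10.0, 19.0, 42.0, 30.0, 48.0, 24.0, 11.0, 8.0, 0.0 m³/s.
The maximum is 48.0 m³/s, occurring at the reading for t = 2.5 h.

Q_p = 48.0 m³/s at t = 2.5 h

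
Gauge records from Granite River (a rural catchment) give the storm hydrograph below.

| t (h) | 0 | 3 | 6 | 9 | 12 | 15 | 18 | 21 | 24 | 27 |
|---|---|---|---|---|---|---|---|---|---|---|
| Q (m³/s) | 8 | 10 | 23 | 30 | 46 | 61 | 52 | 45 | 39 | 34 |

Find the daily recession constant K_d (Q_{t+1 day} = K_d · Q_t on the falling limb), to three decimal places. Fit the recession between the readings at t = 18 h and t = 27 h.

K_d ≈ 0.322

Between t = 18 h and t = 27 h the flow falls from 52 to 34 m³/s over 3×3 h = 9 h.
Per-interval ratio K = (34/52)^(1/3) = 0.8679; K_d = K^(24/3) = 0.322.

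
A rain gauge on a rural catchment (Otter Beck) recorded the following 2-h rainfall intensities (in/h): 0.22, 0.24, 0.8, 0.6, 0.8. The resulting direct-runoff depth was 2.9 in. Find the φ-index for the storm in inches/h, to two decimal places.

Only the 3 blocks with intensity above φ contribute runoff: 0.8, 0.6, 0.8 in/h.
Σ(I−φ)·Δt = d  ⇒  (0.8+0.6+0.8 − 3φ)·2 = 2.9
φ = (2.200 − 2.9/2) / 3 = 0.25 in/h.

φ ≈ 0.25 in/h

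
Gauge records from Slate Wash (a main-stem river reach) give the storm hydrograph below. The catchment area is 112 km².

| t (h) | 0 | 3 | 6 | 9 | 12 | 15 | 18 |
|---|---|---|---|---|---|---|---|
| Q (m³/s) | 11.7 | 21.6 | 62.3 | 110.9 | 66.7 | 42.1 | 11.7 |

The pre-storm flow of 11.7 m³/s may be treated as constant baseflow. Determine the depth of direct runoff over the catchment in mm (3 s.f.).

Direct runoff: 0.0, 9.9, 50.6, 99.2, 55.0, 30.4, 0.0 m³/s; ΣQ_DR = 245.1 m³/s.
V = ΣQ_DR · Δt = 245.1 × 10800 s = 2.647 × 10^6 m³.
Over A = 112 km², depth = V / A = 23.6 mm.

d ≈ 23.6 mm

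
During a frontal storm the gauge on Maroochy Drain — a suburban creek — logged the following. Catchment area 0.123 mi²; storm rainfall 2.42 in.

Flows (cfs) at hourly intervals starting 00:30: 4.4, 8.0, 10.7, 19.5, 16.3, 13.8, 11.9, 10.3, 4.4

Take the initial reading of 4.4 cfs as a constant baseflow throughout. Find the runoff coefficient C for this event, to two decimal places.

ΣQ_DR = 59.70 cfs; V = ΣQ_DR·Δt = 2.149 × 10^5 ft³.
Runoff depth d = V / A = 0.7521 in.
C = d / P = 0.7521 / 2.42 = 0.31.

C ≈ 0.31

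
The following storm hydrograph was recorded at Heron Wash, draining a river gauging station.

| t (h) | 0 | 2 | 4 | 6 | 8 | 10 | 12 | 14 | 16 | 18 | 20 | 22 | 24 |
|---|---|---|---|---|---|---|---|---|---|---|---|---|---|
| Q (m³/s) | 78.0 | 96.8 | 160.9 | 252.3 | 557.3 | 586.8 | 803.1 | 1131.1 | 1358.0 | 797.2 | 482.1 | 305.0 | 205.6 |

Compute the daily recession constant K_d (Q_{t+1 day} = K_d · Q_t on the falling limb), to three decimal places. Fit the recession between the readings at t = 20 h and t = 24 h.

K_d ≈ 0.006

Between t = 20 h and t = 24 h the flow falls from 482.1 to 205.6 m³/s over 2×2 h = 4 h.
Per-interval ratio K = (205.6/482.1)^(1/2) = 0.6530; K_d = K^(24/2) = 0.006.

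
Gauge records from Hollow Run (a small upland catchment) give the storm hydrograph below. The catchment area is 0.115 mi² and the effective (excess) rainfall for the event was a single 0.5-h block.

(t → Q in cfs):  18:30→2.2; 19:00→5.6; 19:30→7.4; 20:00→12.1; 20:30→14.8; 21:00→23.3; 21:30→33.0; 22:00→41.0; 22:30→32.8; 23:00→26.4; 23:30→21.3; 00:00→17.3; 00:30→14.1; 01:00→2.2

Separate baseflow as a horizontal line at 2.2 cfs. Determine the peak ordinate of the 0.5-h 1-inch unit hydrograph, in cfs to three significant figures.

Direct runoff: 0.0, 3.4, 5.2, 9.9, 12.6, 21.1, 30.8, 38.8, 30.6, 24.2, 19.1, 15.1, 11.9, 0.0 cfs; ΣQ_DR = 222.7 cfs, peak = 38.8 cfs.
Runoff depth d = ΣQ_DR·Δt / A = 222.7 × 1800 / (0.115 mi²) = 1.500 in.
The 1-inch UH is the DRH scaled by (1 in)/d, so U_p = 38.8 × 1/1.500 = 25.9 cfs.

U_p ≈ 25.9 cfs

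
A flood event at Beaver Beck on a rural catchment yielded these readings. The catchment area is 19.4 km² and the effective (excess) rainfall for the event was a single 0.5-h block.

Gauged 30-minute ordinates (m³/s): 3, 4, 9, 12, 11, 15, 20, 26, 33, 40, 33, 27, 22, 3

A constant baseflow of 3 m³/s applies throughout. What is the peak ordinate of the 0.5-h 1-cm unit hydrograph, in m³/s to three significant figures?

Direct runoff: 0.0, 1.0, 6.0, 9.0, 8.0, 12.0, 17.0, 23.0, 30.0, 37.0, 30.0, 24.0, 19.0, 0.0 m³/s; ΣQ_DR = 216.0 m³/s, peak = 37.0 m³/s.
Runoff depth d = ΣQ_DR·Δt / A = 216.0 × 1800 / (19.4 km²) = 20.04 mm.
The 1-cm UH is the DRH scaled by (10 mm)/d, so U_p = 37.0 × 10/20.04 = 18.5 m³/s.

U_p ≈ 18.5 m³/s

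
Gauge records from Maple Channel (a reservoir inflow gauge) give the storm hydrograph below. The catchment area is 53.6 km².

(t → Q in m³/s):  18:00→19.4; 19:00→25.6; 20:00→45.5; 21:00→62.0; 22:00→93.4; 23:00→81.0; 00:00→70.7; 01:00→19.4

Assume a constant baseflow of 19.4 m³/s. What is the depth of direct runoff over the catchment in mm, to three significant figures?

d ≈ 17.6 mm

Direct runoff: 0.0, 6.2, 26.1, 42.6, 74.0, 61.6, 51.3, 0.0 m³/s; ΣQ_DR = 261.8 m³/s.
V = ΣQ_DR · Δt = 261.8 × 3600 s = 9.425 × 10^5 m³.
Over A = 53.6 km², depth = V / A = 17.6 mm.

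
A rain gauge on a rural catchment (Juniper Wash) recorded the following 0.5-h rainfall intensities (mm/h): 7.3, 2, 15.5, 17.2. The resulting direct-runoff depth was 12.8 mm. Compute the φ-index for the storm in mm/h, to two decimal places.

Only the 3 blocks with intensity above φ contribute runoff: 7.3, 15.5, 17.2 mm/h.
Σ(I−φ)·Δt = d  ⇒  (7.3+15.5+17.2 − 3φ)·0.5 = 12.8
φ = (40.00 − 12.8/0.5) / 3 = 4.80 mm/h.

φ ≈ 4.80 mm/h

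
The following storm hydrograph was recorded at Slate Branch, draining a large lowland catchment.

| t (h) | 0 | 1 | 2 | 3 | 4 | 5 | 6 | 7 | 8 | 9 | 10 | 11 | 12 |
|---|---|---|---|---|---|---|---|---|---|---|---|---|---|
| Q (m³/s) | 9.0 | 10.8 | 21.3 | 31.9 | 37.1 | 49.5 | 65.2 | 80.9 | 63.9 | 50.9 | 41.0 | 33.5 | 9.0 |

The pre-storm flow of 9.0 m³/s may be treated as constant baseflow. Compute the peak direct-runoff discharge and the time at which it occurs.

Q_p = 71.9 m³/s at t = 7 h

Subtracting baseflow gives direct-runoff ordinates: 0.0, 1.8, 12.3, 22.9, 28.1, 40.5, 56.2, 71.9, 54.9, 41.9, 32.0, 24.5, 0.0 m³/s.
The maximum is 71.9 m³/s, occurring at the reading for t = 7 h.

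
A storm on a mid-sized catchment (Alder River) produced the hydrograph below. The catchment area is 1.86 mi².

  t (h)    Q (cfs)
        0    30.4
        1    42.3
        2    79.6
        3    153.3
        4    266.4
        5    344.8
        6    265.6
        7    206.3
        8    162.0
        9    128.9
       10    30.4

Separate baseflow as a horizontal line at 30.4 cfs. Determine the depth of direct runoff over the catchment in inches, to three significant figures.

Direct runoff: 0.0, 11.9, 49.2, 122.9, 236.0, 314.4, 235.2, 175.9, 131.6, 98.5, 0.0 cfs; ΣQ_DR = 1376 cfs.
V = ΣQ_DR · Δt = 1376 × 3600 s = 4.952 × 10^6 ft³.
Over A = 1.86 mi², depth = V / A = 1.15 in.

d ≈ 1.15 in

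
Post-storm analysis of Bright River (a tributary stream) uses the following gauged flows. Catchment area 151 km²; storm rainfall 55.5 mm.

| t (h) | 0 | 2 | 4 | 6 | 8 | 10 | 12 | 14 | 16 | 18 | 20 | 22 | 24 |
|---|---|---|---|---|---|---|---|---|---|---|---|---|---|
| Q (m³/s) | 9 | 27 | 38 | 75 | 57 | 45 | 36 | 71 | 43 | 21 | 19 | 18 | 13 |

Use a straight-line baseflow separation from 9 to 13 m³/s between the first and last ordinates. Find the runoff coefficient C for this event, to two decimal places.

ΣQ_DR = 329.0 m³/s; V = ΣQ_DR·Δt = 2.369 × 10^6 m³.
Runoff depth d = V / A = 15.69 mm.
C = d / P = 15.69 / 55.5 = 0.28.

C ≈ 0.28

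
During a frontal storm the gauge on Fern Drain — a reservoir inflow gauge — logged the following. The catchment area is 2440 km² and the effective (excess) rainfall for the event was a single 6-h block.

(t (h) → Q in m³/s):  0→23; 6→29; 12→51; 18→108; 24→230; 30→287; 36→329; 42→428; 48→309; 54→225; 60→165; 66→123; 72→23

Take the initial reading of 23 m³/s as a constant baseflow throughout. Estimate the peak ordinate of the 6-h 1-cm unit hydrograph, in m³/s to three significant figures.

Direct runoff: 0.0, 6.0, 28.0, 85.0, 207.0, 264.0, 306.0, 405.0, 286.0, 202.0, 142.0, 100.0, 0.0 m³/s; ΣQ_DR = 2031 m³/s, peak = 405.0 m³/s.
Runoff depth d = ΣQ_DR·Δt / A = 2031 × 21600 / (2440 km²) = 17.98 mm.
The 1-cm UH is the DRH scaled by (10 mm)/d, so U_p = 405.0 × 10/17.98 = 225 m³/s.

U_p ≈ 225 m³/s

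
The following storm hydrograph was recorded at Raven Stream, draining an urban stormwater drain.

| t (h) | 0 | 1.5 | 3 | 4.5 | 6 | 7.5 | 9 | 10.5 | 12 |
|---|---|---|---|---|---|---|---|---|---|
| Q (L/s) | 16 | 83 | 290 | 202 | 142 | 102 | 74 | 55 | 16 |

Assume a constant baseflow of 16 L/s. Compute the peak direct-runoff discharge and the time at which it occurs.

Q_p = 274.0 L/s at t = 3 h

Subtracting baseflow gives direct-runoff ordinates: 0.0, 67.0, 274.0, 186.0, 126.0, 86.0, 58.0, 39.0, 0.0 L/s.
The maximum is 274.0 L/s, occurring at the reading for t = 3 h.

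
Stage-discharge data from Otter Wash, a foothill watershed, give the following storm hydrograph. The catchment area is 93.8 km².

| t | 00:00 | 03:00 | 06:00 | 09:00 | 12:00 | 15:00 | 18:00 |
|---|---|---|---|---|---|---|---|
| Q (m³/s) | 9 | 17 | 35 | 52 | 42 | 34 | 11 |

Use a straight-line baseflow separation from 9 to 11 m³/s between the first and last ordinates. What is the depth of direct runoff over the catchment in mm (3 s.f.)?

d ≈ 15.0 mm

Direct runoff: 0.00, 7.67, 25.33, 42.00, 31.67, 23.33, 0.00 m³/s; ΣQ_DR = 130.0 m³/s.
V = ΣQ_DR · Δt = 130.0 × 10800 s = 1.404 × 10^6 m³.
Over A = 93.8 km², depth = V / A = 15.0 mm.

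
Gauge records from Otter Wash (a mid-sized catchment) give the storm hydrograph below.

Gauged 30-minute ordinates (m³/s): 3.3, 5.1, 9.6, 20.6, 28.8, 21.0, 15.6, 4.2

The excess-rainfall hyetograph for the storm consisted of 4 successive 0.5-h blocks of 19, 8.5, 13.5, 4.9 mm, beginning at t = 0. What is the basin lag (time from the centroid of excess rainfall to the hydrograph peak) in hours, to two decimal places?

Centroid of excess rainfall: t_c = Σ P_i·t̄_i / ΣP_i = 0.7968 h (block centres at 0.25, 0.75, 1.25, 1.75 h).
Hydrograph peak occurs at t = 2 h, so basin lag t_L = 2 − 0.7968 = 1.20 h.

t_L ≈ 1.20 h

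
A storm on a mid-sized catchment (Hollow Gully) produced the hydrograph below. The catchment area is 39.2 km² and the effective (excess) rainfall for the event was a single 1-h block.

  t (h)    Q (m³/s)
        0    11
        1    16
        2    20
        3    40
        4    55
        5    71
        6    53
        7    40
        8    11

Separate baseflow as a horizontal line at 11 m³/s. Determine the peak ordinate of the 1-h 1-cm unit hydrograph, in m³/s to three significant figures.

Direct runoff: 0.0, 5.0, 9.0, 29.0, 44.0, 60.0, 42.0, 29.0, 0.0 m³/s; ΣQ_DR = 218.0 m³/s, peak = 60.0 m³/s.
Runoff depth d = ΣQ_DR·Δt / A = 218.0 × 3600 / (39.2 km²) = 20.02 mm.
The 1-cm UH is the DRH scaled by (10 mm)/d, so U_p = 60.0 × 10/20.02 = 30.0 m³/s.

U_p ≈ 30.0 m³/s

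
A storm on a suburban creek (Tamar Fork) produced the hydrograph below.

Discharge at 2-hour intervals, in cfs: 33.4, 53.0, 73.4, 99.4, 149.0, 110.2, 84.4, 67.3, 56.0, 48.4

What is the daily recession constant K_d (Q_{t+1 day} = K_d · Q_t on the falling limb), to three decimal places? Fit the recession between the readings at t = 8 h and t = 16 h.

K_d ≈ 0.053

Between t = 8 h and t = 16 h the flow falls from 149.0 to 56.0 cfs over 4×2 h = 8 h.
Per-interval ratio K = (56.0/149.0)^(1/4) = 0.7830; K_d = K^(24/2) = 0.053.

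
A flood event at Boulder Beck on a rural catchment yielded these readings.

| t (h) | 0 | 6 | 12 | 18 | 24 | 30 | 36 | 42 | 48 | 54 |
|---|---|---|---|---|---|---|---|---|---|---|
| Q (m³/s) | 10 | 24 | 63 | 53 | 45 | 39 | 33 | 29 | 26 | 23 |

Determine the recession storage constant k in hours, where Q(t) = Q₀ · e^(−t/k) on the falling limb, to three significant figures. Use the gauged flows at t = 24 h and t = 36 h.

On the falling limb, Q drops from 45 to 33 m³/s between t = 24 h and t = 36 h (Δt = 12 h).
k = −Δt / ln(Q₂/Q₁) = −12 / ln(33/45) = 38.7 h.

k ≈ 38.7 h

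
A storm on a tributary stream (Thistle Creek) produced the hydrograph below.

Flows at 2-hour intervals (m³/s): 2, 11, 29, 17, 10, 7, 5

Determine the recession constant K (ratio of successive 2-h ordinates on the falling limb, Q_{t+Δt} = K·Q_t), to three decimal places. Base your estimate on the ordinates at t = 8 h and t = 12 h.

K ≈ 0.707

Using the recession-limb readings at t = 8 h and t = 12 h: Q falls from 10 to 5 m³/s over 2 intervals.
K = (Q₂/Q₁)^(1/2) = (5/10)^(1/2) = 0.707.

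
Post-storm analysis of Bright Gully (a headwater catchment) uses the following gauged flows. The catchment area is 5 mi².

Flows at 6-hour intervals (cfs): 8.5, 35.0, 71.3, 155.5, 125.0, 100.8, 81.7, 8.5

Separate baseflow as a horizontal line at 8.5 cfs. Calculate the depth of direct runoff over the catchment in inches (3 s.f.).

Direct runoff: 0.0, 26.5, 62.8, 147.0, 116.5, 92.3, 73.2, 0.0 cfs; ΣQ_DR = 518.3 cfs.
V = ΣQ_DR · Δt = 518.3 × 21600 s = 1.120 × 10^7 ft³.
Over A = 5 mi², depth = V / A = 0.964 in.

d ≈ 0.964 in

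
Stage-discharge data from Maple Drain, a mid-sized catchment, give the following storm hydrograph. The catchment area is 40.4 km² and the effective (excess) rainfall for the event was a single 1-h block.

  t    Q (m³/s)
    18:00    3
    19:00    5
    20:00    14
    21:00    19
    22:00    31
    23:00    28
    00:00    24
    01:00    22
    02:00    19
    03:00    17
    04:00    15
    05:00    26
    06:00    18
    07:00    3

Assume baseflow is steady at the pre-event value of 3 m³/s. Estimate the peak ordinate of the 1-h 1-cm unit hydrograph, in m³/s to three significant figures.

Direct runoff: 0.0, 2.0, 11.0, 16.0, 28.0, 25.0, 21.0, 19.0, 16.0, 14.0, 12.0, 23.0, 15.0, 0.0 m³/s; ΣQ_DR = 202.0 m³/s, peak = 28.0 m³/s.
Runoff depth d = ΣQ_DR·Δt / A = 202.0 × 3600 / (40.4 km²) = 18.00 mm.
The 1-cm UH is the DRH scaled by (10 mm)/d, so U_p = 28.0 × 10/18.00 = 15.6 m³/s.

U_p ≈ 15.6 m³/s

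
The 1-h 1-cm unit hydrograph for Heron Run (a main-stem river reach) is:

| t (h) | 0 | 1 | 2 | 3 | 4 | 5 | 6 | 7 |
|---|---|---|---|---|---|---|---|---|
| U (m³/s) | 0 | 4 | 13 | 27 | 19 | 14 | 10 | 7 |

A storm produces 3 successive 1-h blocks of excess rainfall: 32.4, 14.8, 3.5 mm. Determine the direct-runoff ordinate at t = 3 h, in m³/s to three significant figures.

Q ≈ 108 m³/s

By discrete convolution, Q_j = Σ (P_i / 10 mm) · U_{j−i}.
At t = 3 h (j=3): Q = (32.4/10)·27 + (14.8/10)·13 + (3.5/10)·4 = 108 m³/s.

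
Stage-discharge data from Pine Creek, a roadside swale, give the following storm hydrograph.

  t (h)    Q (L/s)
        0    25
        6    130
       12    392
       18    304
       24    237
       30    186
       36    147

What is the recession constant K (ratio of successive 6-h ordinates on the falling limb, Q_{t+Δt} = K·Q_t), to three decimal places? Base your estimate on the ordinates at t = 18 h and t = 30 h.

Using the recession-limb readings at t = 18 h and t = 30 h: Q falls from 304 to 186 L/s over 2 intervals.
K = (Q₂/Q₁)^(1/2) = (186/304)^(1/2) = 0.782.

K ≈ 0.782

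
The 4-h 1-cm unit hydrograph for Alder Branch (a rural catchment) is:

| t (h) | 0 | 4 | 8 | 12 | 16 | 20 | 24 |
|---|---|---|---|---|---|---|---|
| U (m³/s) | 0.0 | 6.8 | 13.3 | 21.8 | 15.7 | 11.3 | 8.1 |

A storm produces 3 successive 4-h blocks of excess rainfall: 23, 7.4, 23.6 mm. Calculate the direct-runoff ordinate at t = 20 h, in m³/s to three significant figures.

Q ≈ 89.1 m³/s

By discrete convolution, Q_j = Σ (P_i / 10 mm) · U_{j−i}.
At t = 20 h (j=5): Q = (23/10)·11.3 + (7.4/10)·15.7 + (23.6/10)·21.8 = 89.1 m³/s.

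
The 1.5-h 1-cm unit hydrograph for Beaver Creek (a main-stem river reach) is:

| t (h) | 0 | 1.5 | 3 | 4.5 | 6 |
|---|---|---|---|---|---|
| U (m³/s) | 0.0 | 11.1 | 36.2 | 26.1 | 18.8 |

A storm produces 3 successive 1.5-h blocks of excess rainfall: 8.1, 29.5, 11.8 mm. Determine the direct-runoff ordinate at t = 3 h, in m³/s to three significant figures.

Q ≈ 62.1 m³/s

By discrete convolution, Q_j = Σ (P_i / 10 mm) · U_{j−i}.
At t = 3 h (j=2): Q = (8.1/10)·36.2 + (29.5/10)·11.1 + (11.8/10)·0.0 = 62.1 m³/s.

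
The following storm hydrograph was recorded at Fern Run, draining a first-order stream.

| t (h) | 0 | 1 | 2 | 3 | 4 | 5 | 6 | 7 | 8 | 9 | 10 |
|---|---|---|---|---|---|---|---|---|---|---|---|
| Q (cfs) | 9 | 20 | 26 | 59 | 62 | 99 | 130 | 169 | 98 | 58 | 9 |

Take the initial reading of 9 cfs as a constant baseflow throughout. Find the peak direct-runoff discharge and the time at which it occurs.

Q_p = 160.0 cfs at t = 7 h

Subtracting baseflow gives direct-runoff ordinates: 0.0, 11.0, 17.0, 50.0, 53.0, 90.0, 121.0, 160.0, 89.0, 49.0, 0.0 cfs.
The maximum is 160.0 cfs, occurring at the reading for t = 7 h.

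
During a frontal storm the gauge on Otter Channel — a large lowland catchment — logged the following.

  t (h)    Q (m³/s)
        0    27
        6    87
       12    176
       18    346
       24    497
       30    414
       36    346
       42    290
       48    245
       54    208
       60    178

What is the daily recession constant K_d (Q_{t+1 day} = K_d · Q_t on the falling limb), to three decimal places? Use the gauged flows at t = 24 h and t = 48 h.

K_d ≈ 0.493

Between t = 24 h and t = 48 h the flow falls from 497 to 245 m³/s over 4×6 h = 24 h.
Per-interval ratio K = (245/497)^(1/4) = 0.8379; K_d = K^(24/6) = 0.493.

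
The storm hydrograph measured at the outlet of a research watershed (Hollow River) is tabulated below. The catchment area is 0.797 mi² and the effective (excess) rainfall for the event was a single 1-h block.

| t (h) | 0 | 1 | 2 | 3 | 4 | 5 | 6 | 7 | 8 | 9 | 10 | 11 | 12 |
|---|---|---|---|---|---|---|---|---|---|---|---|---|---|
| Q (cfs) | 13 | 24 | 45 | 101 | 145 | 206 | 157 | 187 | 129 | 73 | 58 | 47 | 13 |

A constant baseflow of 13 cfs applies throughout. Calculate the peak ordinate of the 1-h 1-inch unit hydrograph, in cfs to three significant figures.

Direct runoff: 0.0, 11.0, 32.0, 88.0, 132.0, 193.0, 144.0, 174.0, 116.0, 60.0, 45.0, 34.0, 0.0 cfs; ΣQ_DR = 1029 cfs, peak = 193.0 cfs.
Runoff depth d = ΣQ_DR·Δt / A = 1029 × 3600 / (0.797 mi²) = 2.001 in.
The 1-inch UH is the DRH scaled by (1 in)/d, so U_p = 193.0 × 1/2.001 = 96.5 cfs.

U_p ≈ 96.5 cfs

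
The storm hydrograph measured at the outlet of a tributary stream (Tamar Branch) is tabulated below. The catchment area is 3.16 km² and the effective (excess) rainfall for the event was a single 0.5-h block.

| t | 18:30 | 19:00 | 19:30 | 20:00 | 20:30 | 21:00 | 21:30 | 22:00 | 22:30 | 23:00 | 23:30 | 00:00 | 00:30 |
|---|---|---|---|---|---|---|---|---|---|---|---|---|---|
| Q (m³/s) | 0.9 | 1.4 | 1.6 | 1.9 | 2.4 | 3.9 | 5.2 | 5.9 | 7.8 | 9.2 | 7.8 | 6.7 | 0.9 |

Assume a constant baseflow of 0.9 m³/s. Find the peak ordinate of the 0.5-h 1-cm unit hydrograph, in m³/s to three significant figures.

U_p ≈ 3.32 m³/s

Direct runoff: 0.0, 0.5, 0.7, 1.0, 1.5, 3.0, 4.3, 5.0, 6.9, 8.3, 6.9, 5.8, 0.0 m³/s; ΣQ_DR = 43.90 m³/s, peak = 8.3 m³/s.
Runoff depth d = ΣQ_DR·Δt / A = 43.90 × 1800 / (3.16 km²) = 25.01 mm.
The 1-cm UH is the DRH scaled by (10 mm)/d, so U_p = 8.3 × 10/25.01 = 3.32 m³/s.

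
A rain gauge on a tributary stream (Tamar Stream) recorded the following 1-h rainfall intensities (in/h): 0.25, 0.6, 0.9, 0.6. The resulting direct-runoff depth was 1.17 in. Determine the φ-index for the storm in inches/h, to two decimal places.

Only the 3 blocks with intensity above φ contribute runoff: 0.6, 0.9, 0.6 in/h.
Σ(I−φ)·Δt = d  ⇒  (0.6+0.9+0.6 − 3φ)·1 = 1.17
φ = (2.100 − 1.17/1) / 3 = 0.31 in/h.

φ ≈ 0.31 in/h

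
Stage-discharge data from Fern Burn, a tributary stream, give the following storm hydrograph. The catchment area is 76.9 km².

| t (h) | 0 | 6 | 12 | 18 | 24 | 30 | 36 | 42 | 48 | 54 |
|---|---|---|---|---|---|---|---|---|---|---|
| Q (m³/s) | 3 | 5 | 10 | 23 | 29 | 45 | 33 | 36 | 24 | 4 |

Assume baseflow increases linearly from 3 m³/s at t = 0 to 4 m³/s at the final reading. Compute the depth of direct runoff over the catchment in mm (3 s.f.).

d ≈ 49.7 mm

Direct runoff: 0.00, 1.89, 6.78, 19.67, 25.56, 41.44, 29.33, 32.22, 20.11, 0.00 m³/s; ΣQ_DR = 177.0 m³/s.
V = ΣQ_DR · Δt = 177.0 × 21600 s = 3.823 × 10^6 m³.
Over A = 76.9 km², depth = V / A = 49.7 mm.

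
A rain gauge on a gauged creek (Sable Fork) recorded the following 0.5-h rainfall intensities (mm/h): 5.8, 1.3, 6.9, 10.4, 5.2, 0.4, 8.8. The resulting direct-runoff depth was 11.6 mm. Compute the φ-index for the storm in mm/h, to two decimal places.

Only the 5 blocks with intensity above φ contribute runoff: 5.8, 6.9, 10.4, 5.2, 8.8 mm/h.
Σ(I−φ)·Δt = d  ⇒  (5.8+6.9+10.4+5.2+8.8 − 5φ)·0.5 = 11.6
φ = (37.10 − 11.6/0.5) / 5 = 2.78 mm/h.

φ ≈ 2.78 mm/h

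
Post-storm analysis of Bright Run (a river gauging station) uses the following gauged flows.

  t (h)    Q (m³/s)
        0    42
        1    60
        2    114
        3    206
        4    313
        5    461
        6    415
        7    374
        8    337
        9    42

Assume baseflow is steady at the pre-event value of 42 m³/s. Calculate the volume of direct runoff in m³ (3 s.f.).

V ≈ 7.00 × 10^6 m³

Direct-runoff ordinates (Q − Q_b): 0.0, 18.0, 72.0, 164.0, 271.0, 419.0, 373.0, 332.0, 295.0, 0.0 m³/s.
ΣQ_DR = 1944 m³/s.
With Δt = 1 h = 3600 s, V = ΣQ_DR · Δt = 1944 × 3600 = 7.00 × 10^6 m³.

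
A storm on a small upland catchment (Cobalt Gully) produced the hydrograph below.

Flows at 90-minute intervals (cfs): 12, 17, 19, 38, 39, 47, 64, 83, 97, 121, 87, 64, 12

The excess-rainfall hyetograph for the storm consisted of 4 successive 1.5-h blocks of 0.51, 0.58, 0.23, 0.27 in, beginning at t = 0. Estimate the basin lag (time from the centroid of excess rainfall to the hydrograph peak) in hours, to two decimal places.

Centroid of excess rainfall: t_c = Σ P_i·t̄_i / ΣP_i = 2.4953 h (block centres at 0.75, 2.25, 3.75, 5.25 h).
Hydrograph peak occurs at t = 13.5 h, so basin lag t_L = 13.5 − 2.4953 = 11.00 h.

t_L ≈ 11.00 h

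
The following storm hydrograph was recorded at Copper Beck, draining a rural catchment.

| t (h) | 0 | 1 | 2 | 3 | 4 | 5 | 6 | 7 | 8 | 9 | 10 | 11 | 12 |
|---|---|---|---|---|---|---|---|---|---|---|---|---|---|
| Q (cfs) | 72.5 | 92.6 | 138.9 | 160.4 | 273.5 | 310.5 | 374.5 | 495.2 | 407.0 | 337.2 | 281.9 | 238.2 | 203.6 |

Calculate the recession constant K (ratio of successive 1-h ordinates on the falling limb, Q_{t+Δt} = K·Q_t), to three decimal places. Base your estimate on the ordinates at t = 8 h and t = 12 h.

Using the recession-limb readings at t = 8 h and t = 12 h: Q falls from 407.0 to 203.6 cfs over 4 intervals.
K = (Q₂/Q₁)^(1/4) = (203.6/407.0)^(1/4) = 0.841.

K ≈ 0.841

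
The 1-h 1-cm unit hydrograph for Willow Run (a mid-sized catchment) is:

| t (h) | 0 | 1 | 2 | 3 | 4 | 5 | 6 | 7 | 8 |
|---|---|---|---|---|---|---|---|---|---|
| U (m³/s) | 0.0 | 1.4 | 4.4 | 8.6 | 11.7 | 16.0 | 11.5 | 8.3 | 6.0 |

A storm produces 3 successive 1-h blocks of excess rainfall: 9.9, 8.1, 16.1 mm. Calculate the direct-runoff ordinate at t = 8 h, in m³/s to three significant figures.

Q ≈ 31.2 m³/s

By discrete convolution, Q_j = Σ (P_i / 10 mm) · U_{j−i}.
At t = 8 h (j=8): Q = (9.9/10)·6.0 + (8.1/10)·8.3 + (16.1/10)·11.5 = 31.2 m³/s.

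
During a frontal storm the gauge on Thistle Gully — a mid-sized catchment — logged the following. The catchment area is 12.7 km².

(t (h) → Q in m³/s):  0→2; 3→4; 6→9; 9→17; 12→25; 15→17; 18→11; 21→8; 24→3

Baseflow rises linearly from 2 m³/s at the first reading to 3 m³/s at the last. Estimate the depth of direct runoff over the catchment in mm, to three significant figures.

Direct runoff: 0.00, 1.88, 6.75, 14.62, 22.50, 14.38, 8.25, 5.12, 0.00 m³/s; ΣQ_DR = 73.50 m³/s.
V = ΣQ_DR · Δt = 73.50 × 10800 s = 7.938 × 10^5 m³.
Over A = 12.7 km², depth = V / A = 62.5 mm.

d ≈ 62.5 mm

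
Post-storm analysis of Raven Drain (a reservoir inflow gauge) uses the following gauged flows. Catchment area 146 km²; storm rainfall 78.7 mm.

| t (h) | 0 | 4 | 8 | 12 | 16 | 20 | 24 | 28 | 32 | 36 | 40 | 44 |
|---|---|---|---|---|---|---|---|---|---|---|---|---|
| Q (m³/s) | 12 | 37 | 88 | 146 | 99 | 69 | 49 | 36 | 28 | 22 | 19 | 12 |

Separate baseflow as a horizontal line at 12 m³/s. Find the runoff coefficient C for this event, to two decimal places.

ΣQ_DR = 473.0 m³/s; V = ΣQ_DR·Δt = 6.811 × 10^6 m³.
Runoff depth d = V / A = 46.65 mm.
C = d / P = 46.65 / 78.7 = 0.59.

C ≈ 0.59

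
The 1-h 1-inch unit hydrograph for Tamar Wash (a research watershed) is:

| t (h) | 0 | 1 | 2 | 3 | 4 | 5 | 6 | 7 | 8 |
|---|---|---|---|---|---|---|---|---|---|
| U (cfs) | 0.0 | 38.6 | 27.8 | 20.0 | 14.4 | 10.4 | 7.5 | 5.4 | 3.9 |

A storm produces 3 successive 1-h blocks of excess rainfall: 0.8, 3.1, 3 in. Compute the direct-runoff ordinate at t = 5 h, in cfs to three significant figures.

Q ≈ 113 cfs

By discrete convolution, Q_j = Σ (P_i / 1 in) · U_{j−i}.
At t = 5 h (j=5): Q = (0.8/1)·10.4 + (3.1/1)·14.4 + (3/1)·20.0 = 113 cfs.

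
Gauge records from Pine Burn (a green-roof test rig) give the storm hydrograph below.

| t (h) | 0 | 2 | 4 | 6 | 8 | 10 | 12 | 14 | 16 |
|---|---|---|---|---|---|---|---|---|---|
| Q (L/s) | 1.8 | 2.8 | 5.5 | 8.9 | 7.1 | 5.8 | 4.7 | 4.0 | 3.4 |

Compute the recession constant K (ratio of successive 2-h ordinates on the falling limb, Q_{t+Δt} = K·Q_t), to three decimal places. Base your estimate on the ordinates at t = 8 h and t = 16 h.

K ≈ 0.832

Using the recession-limb readings at t = 8 h and t = 16 h: Q falls from 7.1 to 3.4 L/s over 4 intervals.
K = (Q₂/Q₁)^(1/4) = (3.4/7.1)^(1/4) = 0.832.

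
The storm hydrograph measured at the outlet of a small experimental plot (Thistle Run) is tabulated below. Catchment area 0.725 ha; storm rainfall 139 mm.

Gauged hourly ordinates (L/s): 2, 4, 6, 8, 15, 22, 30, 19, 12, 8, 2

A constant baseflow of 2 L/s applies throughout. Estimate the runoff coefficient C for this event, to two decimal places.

C ≈ 0.38

ΣQ_DR = 106.0 L/s; V = ΣQ_DR·Δt = 3.816 × 10^5 L.
Runoff depth d = V / A = 52.63 mm.
C = d / P = 52.63 / 139 = 0.38.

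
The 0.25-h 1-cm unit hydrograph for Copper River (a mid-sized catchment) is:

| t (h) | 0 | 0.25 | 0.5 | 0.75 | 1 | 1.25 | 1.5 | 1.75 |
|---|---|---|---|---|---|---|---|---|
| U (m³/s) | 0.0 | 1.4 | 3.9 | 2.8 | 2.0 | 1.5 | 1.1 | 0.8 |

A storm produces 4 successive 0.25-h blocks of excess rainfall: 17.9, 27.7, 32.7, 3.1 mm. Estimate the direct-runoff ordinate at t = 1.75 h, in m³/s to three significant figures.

Q ≈ 10.0 m³/s

By discrete convolution, Q_j = Σ (P_i / 10 mm) · U_{j−i}.
At t = 1.75 h (j=7): Q = (17.9/10)·0.8 + (27.7/10)·1.1 + (32.7/10)·1.5 + (3.1/10)·2.0 = 10.0 m³/s.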